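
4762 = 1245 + 3517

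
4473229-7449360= - 2976131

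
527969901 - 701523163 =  - 173553262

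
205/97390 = 41/19478 = 0.00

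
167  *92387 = 15428629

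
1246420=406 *3070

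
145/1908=145/1908 = 0.08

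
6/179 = 6/179 = 0.03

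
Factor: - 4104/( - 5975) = 2^3 * 3^3*5^ ( - 2)*19^1*239^ ( - 1) 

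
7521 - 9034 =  - 1513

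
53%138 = 53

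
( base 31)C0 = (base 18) 12c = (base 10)372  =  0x174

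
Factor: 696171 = 3^1 * 7^1*33151^1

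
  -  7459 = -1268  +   - 6191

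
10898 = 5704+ 5194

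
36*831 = 29916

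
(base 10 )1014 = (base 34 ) ts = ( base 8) 1766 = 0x3F6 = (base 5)13024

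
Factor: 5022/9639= 2^1*7^( - 1)*17^( - 1) * 31^1 = 62/119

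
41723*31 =1293413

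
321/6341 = 321/6341 = 0.05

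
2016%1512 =504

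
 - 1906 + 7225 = 5319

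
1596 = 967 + 629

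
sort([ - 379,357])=[  -  379,357]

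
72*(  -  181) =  - 13032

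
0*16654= 0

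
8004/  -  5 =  - 1601 + 1/5 = - 1600.80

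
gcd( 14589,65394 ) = 9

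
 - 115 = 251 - 366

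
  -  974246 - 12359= - 986605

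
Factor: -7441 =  - 7^1*1063^1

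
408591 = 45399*9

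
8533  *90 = 767970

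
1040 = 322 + 718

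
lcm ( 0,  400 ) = 0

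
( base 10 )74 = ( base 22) 38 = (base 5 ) 244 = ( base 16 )4A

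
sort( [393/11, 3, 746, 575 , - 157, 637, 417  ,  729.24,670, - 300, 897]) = [ - 300 ,  -  157,  3, 393/11, 417,  575, 637,670,729.24,746,897]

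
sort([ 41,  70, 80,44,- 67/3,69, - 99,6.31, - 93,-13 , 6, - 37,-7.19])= [ - 99, - 93, - 37, - 67/3, - 13,  -  7.19,6,6.31,41, 44 , 69,70, 80] 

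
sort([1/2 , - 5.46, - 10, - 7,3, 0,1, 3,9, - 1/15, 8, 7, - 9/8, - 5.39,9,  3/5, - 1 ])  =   [-10, - 7, - 5.46, - 5.39 ,  -  9/8 , - 1, - 1/15,0,  1/2,3/5, 1,3, 3,7, 8, 9, 9] 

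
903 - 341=562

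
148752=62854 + 85898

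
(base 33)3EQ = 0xeab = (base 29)4DE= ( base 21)8AH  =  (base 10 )3755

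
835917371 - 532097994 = 303819377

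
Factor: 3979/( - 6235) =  - 5^( - 1 )*23^1*29^( -1)*43^(  -  1 )*173^1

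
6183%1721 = 1020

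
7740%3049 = 1642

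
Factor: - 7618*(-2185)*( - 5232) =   -  2^5*3^1*5^1*13^1*19^1*23^1*109^1*293^1 = - 87088366560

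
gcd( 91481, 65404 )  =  1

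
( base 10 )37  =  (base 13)2B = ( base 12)31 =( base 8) 45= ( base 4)211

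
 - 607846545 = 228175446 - 836021991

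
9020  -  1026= 7994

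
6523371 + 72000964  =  78524335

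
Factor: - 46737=-3^4*577^1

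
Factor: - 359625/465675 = - 685/887 = - 5^1*137^1*887^ (-1 ) 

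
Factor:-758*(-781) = 591998= 2^1*11^1*71^1*379^1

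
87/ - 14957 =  - 87/14957 = -0.01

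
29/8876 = 29/8876 = 0.00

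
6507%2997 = 513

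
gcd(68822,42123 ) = 1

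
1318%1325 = 1318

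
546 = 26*21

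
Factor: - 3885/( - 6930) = 2^( - 1) * 3^ ( - 1 )*11^( - 1)*37^1 = 37/66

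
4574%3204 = 1370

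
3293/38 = 3293/38 = 86.66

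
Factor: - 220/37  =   - 2^2*5^1*11^1*37^(-1)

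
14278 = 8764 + 5514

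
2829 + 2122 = 4951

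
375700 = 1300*289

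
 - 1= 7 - 8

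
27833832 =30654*908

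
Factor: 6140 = 2^2*5^1*  307^1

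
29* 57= 1653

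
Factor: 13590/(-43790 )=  - 3^2*29^( - 1) = - 9/29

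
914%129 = 11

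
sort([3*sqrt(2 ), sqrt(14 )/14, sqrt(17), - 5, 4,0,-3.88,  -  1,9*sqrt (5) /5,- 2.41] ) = [-5, -3.88, - 2.41, - 1, 0, sqrt(14 ) /14,  4, 9*sqrt(5 )/5,sqrt(17), 3*sqrt(2)]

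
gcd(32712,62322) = 282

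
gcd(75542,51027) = 1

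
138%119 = 19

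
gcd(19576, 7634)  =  2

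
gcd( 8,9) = 1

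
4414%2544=1870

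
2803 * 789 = 2211567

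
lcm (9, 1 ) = 9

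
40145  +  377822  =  417967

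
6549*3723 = 24381927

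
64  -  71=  - 7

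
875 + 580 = 1455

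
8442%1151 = 385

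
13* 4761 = 61893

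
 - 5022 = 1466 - 6488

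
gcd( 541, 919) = 1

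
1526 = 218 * 7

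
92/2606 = 46/1303 = 0.04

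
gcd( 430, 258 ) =86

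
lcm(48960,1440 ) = 48960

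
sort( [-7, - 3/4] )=[ - 7, - 3/4 ] 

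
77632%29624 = 18384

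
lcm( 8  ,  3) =24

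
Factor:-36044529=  - 3^1*12014843^1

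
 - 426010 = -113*3770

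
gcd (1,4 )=1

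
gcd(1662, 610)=2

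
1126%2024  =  1126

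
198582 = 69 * 2878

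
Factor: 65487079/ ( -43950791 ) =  - 7^2*503^1*2657^1*43950791^( - 1 ) 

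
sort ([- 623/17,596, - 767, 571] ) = [- 767,-623/17,571,596]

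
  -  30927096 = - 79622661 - - 48695565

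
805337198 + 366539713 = 1171876911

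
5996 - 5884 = 112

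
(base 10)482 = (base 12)342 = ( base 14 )266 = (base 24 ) k2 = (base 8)742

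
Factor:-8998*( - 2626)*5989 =2^2*11^1*13^1 * 53^1*101^1*113^1 * 409^1 = 141512571772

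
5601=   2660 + 2941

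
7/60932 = 7/60932=0.00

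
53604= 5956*9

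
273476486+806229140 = 1079705626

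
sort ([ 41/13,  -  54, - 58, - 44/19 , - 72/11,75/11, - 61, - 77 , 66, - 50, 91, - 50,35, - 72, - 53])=[-77,- 72, - 61 ,-58, - 54, - 53, - 50,- 50, - 72/11, - 44/19, 41/13, 75/11, 35, 66,91 ] 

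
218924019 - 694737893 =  - 475813874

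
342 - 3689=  - 3347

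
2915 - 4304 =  - 1389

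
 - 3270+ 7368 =4098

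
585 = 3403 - 2818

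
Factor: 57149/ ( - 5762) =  - 2^ ( - 1)*43^(-1)*67^ (  -  1)*57149^1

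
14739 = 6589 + 8150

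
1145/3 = 1145/3 = 381.67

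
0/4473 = 0=0.00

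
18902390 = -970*(-19487 )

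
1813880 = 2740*662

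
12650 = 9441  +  3209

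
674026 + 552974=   1227000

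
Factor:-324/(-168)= 27/14 = 2^(-1 )*3^3 * 7^( - 1 ) 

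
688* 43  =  29584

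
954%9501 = 954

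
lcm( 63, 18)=126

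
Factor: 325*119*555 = 3^1*5^3*7^1*13^1*17^1*37^1 = 21464625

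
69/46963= 69/46963 = 0.00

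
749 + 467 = 1216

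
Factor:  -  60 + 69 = 9 =3^2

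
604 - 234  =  370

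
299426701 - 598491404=  -  299064703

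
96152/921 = 104 + 368/921 = 104.40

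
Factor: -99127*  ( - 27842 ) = 2759893934 = 2^1*7^3*17^2*13921^1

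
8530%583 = 368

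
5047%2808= 2239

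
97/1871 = 97/1871 = 0.05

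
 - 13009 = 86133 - 99142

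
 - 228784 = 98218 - 327002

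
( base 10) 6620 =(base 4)1213130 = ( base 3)100002012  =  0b1100111011100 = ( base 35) 5E5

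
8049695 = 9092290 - 1042595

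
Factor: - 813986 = - 2^1*406993^1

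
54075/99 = 18025/33 = 546.21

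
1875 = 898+977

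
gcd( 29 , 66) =1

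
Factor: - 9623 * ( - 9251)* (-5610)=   -  499415512530 =-2^1 * 3^1 *5^1*11^2 * 17^1 * 29^2*9623^1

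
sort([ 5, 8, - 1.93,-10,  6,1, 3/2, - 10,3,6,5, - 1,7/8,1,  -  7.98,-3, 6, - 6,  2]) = [  -  10,-10, - 7.98, - 6, - 3,-1.93, - 1,7/8 , 1,1, 3/2 , 2, 3, 5 , 5 , 6,6, 6,8]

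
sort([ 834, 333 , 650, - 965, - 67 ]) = [ - 965, - 67, 333,650,834]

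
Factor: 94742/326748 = 127/438=2^( - 1) * 3^(  -  1 )*73^ (-1 )*127^1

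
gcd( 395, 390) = 5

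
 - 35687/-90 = 396 + 47/90 = 396.52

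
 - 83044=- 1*83044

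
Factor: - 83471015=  - 5^1*16694203^1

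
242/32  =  121/16 = 7.56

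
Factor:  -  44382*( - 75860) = 3366818520 = 2^3*3^1*5^1*13^1*569^1*3793^1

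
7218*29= 209322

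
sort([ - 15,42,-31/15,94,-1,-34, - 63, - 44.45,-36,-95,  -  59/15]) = [ - 95, - 63, - 44.45,-36,-34, - 15, - 59/15, - 31/15,-1,42,94] 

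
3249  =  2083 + 1166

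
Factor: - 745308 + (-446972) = - 1192280 = - 2^3*5^1*41^1*727^1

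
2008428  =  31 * 64788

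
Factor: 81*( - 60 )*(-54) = 2^3 * 3^8*5^1 = 262440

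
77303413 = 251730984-174427571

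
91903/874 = 105 + 7/46 = 105.15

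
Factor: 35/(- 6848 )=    - 2^( - 6 ) * 5^1*7^1*107^ (-1 ) 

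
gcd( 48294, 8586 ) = 18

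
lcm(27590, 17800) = 551800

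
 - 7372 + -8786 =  - 16158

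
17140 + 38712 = 55852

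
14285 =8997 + 5288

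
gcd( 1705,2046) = 341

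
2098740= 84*24985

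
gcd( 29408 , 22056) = 7352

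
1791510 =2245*798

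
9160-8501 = 659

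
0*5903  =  0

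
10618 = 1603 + 9015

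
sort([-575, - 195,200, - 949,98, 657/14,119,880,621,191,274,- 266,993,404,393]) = [ - 949  , - 575,-266, - 195,657/14, 98, 119,191,200, 274,393,404, 621,880,  993]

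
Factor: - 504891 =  - 3^2*56099^1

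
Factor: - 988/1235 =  - 2^2*5^( - 1) = - 4/5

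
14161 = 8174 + 5987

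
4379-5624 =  - 1245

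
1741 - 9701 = -7960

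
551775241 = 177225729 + 374549512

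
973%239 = 17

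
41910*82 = 3436620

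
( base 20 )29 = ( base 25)1O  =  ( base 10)49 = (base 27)1m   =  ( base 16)31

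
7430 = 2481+4949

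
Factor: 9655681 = 7^1*1379383^1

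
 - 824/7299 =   -  824/7299   =  -0.11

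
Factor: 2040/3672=5/9 = 3^( - 2)*5^1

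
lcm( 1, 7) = 7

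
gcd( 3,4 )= 1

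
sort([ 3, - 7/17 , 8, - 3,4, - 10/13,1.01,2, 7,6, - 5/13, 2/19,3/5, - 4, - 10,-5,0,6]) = [- 10, - 5,  -  4,-3, - 10/13, - 7/17,-5/13, 0, 2/19, 3/5, 1.01,2,3,4,  6,6 , 7,8 ] 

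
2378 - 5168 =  - 2790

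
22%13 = 9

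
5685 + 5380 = 11065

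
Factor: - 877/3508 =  - 1/4 =- 2^( - 2)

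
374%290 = 84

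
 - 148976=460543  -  609519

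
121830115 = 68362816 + 53467299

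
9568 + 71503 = 81071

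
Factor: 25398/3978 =13^( - 1 )*83^1 = 83/13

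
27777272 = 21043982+6733290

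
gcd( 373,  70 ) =1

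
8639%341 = 114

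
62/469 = 62/469 =0.13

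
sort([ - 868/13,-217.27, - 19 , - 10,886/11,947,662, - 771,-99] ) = [ - 771,- 217.27, - 99 ,-868/13, - 19,  -  10 , 886/11, 662,  947 ]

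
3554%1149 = 107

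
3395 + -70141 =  -66746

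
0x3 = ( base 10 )3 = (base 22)3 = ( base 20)3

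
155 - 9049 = -8894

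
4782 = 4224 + 558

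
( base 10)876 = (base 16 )36C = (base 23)1F2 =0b1101101100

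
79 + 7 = 86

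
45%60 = 45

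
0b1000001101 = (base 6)2233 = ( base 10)525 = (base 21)140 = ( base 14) 297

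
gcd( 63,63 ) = 63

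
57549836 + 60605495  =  118155331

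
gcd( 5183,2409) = 73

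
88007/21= 88007/21=4190.81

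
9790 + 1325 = 11115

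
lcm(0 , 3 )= 0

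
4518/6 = 753 = 753.00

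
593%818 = 593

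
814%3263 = 814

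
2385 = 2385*1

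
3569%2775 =794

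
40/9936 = 5/1242  =  0.00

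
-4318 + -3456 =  - 7774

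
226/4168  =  113/2084 = 0.05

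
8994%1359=840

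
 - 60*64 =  - 3840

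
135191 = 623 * 217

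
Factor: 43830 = 2^1 * 3^2*5^1 * 487^1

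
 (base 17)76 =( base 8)175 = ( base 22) 5F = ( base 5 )1000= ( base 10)125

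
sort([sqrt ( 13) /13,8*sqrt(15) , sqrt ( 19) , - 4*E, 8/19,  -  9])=[  -  4  *E, - 9,sqrt(13) /13, 8/19, sqrt( 19), 8*sqrt( 15 )]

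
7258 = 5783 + 1475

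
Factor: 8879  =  13^1*683^1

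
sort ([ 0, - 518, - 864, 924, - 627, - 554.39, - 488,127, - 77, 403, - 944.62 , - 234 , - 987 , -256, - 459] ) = [ - 987,  -  944.62, - 864,-627, - 554.39, - 518, - 488, - 459, - 256, - 234, - 77  ,  0,127, 403,924 ] 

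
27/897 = 9/299  =  0.03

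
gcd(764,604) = 4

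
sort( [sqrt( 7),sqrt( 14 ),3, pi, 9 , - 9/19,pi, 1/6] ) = [ - 9/19,1/6, sqrt( 7 ), 3, pi,  pi,sqrt( 14 ) , 9 ] 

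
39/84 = 13/28 = 0.46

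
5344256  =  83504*64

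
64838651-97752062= - 32913411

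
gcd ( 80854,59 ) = 1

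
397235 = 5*79447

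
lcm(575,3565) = 17825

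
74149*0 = 0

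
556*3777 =2100012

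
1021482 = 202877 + 818605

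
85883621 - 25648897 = 60234724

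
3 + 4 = 7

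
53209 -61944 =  - 8735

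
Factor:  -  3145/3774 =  - 2^( - 1)*3^( - 1 ) * 5^1 = - 5/6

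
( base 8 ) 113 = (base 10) 75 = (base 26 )2n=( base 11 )69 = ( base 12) 63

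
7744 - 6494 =1250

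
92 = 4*23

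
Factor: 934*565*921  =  2^1*3^1* 5^1*113^1* 307^1*467^1 = 486020910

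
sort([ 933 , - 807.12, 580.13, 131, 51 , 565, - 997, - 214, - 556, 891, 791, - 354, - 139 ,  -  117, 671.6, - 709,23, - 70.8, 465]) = [ - 997, - 807.12, - 709, - 556, - 354,-214 , - 139 , -117,  -  70.8,23, 51, 131,465, 565,580.13, 671.6 , 791, 891, 933 ]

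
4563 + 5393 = 9956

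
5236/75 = 5236/75 = 69.81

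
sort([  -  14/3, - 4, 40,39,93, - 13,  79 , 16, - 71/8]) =[-13,  -  71/8, - 14/3, - 4,  16, 39, 40,79, 93]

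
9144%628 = 352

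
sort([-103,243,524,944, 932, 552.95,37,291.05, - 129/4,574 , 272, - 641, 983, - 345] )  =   [ - 641,  -  345,  -  103, - 129/4, 37  ,  243,  272,  291.05,524,552.95,  574 , 932, 944,983] 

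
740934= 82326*9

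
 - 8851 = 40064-48915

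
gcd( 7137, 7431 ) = 3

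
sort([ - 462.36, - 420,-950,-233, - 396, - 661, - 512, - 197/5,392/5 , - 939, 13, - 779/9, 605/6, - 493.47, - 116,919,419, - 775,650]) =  [ - 950,- 939,- 775, - 661, - 512 ,-493.47,-462.36, - 420, - 396,-233, - 116 , - 779/9,-197/5,13, 392/5, 605/6,  419,650, 919]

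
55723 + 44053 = 99776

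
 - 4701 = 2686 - 7387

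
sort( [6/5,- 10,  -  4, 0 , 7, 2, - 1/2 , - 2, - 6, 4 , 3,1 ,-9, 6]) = [ - 10,-9, - 6, - 4 , - 2, - 1/2, 0, 1, 6/5,  2,3,4,6,7 ]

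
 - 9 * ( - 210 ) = 1890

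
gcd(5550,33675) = 75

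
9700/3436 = 2+707/859 = 2.82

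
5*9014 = 45070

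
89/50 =89/50 = 1.78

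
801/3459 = 267/1153 = 0.23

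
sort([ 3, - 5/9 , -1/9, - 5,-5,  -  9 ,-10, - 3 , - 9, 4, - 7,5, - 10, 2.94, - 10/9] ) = [  -  10, - 10, - 9,  -  9,-7, - 5, - 5, - 3, - 10/9, - 5/9, -1/9,2.94 , 3 , 4, 5]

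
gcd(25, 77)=1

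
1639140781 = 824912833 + 814227948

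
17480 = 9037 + 8443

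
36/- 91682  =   - 1 + 45823/45841 = - 0.00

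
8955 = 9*995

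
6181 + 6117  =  12298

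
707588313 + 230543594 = 938131907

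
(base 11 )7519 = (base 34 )8ke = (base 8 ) 23326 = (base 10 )9942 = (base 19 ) 18a5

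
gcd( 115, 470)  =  5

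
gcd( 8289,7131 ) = 3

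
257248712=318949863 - 61701151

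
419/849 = 419/849 = 0.49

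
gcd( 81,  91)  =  1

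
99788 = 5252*19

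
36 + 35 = 71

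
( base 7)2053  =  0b1011010100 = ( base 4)23110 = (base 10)724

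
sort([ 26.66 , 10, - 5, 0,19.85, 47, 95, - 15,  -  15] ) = [ - 15, - 15,  -  5, 0, 10, 19.85, 26.66 , 47,95] 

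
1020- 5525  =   - 4505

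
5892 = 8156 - 2264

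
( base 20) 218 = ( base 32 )PS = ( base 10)828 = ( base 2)1100111100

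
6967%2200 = 367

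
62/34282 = 31/17141=0.00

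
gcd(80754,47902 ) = 86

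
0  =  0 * 30568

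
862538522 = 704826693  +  157711829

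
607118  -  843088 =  - 235970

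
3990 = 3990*1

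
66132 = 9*7348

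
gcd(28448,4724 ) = 4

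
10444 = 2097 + 8347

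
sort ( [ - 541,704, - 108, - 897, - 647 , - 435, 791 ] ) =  [ - 897, - 647, - 541, - 435 , - 108, 704, 791] 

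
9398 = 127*74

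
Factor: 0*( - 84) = 0^1 =0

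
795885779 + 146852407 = 942738186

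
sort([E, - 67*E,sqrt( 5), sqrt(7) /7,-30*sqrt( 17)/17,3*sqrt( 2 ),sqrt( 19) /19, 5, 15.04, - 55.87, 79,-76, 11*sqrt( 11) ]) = [-67*E,-76, - 55.87, - 30*sqrt( 17)/17,  sqrt(19 ) /19, sqrt( 7)/7,sqrt( 5), E , 3*sqrt( 2), 5, 15.04, 11*sqrt( 11),79]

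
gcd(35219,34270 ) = 1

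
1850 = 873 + 977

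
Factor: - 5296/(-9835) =2^4*5^( - 1 )*7^( - 1 )*281^( - 1)*331^1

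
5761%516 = 85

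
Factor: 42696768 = 2^6*3^1*222379^1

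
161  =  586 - 425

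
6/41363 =6/41363 = 0.00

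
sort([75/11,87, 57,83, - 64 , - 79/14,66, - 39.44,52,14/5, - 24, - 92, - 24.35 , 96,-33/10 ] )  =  [ - 92, - 64, - 39.44, - 24.35, - 24,-79/14, - 33/10,14/5,75/11,  52,57, 66, 83, 87, 96 ] 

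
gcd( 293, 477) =1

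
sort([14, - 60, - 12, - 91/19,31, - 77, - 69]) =[ - 77, - 69,  -  60, - 12,-91/19, 14,  31 ]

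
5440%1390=1270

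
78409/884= 78409/884 = 88.70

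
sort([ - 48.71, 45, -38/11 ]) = [- 48.71, - 38/11,  45]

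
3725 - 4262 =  - 537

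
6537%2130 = 147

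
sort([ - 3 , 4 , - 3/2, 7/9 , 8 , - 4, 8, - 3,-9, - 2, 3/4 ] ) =[ - 9, - 4, - 3, - 3, - 2,- 3/2  ,  3/4, 7/9, 4,8, 8]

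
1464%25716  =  1464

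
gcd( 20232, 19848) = 24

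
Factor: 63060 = 2^2 * 3^1*5^1*1051^1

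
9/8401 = 9/8401 = 0.00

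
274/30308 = 137/15154 = 0.01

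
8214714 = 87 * 94422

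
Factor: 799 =17^1*47^1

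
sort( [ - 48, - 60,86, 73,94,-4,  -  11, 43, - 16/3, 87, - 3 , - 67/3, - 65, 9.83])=[ - 65 , - 60,-48,  -  67/3,-11, - 16/3, - 4, - 3  ,  9.83, 43,73,86  ,  87, 94]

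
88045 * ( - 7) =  -616315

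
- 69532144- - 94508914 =24976770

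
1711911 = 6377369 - 4665458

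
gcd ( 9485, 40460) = 35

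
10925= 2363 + 8562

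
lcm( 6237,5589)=430353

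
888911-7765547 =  - 6876636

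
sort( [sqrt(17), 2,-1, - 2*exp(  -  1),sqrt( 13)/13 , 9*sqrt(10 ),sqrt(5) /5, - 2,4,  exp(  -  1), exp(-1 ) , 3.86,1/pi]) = [ - 2, - 1 , - 2*exp(-1),sqrt( 13) /13,1/pi , exp ( -1), exp( - 1), sqrt (5)/5,2, 3.86, 4, sqrt( 17),9*sqrt(10)]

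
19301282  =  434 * 44473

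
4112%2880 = 1232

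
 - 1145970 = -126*9095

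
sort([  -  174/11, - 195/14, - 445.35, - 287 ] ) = [ - 445.35, - 287, - 174/11,  -  195/14]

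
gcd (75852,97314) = 294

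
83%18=11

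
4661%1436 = 353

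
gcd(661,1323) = 1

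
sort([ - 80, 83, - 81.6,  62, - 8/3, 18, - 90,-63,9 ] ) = [ - 90, - 81.6,  -  80, - 63, - 8/3, 9, 18, 62, 83 ]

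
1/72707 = 1/72707 = 0.00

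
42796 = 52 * 823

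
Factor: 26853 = 3^1*8951^1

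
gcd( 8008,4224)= 88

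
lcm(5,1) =5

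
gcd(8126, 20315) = 4063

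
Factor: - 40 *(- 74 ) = 2960 = 2^4*5^1 * 37^1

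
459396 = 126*3646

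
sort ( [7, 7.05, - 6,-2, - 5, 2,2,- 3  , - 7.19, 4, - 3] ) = [ - 7.19, -6,  -  5,-3,  -  3, - 2, 2, 2 , 4, 7, 7.05] 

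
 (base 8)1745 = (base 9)1327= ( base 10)997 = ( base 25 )1EM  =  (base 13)5b9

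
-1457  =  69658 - 71115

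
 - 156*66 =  - 10296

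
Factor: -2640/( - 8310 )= 2^3*11^1 * 277^ ( - 1 ) = 88/277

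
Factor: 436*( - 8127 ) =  - 3543372  =  - 2^2*3^3*7^1 * 43^1*109^1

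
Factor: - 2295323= -17^1*135019^1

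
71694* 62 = 4445028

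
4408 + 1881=6289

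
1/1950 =1/1950 = 0.00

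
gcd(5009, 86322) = 1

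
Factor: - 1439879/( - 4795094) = 2^( - 1 )*7^1*29^1*41^1*157^( - 1)  *  173^1 * 15271^( - 1 ) 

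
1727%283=29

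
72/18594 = 4/1033 = 0.00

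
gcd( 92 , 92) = 92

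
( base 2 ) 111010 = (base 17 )37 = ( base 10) 58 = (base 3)2011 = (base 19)31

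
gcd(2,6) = 2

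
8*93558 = 748464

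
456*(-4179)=-1905624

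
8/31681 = 8/31681 = 0.00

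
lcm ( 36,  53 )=1908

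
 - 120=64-184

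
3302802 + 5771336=9074138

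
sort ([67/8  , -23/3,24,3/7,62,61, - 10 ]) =[  -  10,-23/3,3/7,67/8,24,61,62 ] 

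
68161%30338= 7485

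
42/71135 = 42/71135 = 0.00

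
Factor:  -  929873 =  - 7^3*2711^1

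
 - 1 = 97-98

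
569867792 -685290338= - 115422546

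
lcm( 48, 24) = 48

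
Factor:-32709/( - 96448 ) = 2^ ( - 6) * 3^1*11^( - 1 ) * 137^(- 1 )*10903^1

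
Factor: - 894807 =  - 3^4 * 11047^1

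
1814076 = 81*22396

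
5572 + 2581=8153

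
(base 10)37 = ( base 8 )45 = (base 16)25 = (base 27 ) 1A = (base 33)14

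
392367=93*4219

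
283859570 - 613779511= - 329919941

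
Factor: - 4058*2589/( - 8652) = 2^ ( - 1)*7^ (-1)*103^( - 1 ) * 863^1*2029^1 =1751027/1442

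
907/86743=907/86743 = 0.01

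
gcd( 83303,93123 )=1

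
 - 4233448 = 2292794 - 6526242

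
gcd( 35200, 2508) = 44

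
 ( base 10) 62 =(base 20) 32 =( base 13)4A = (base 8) 76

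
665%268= 129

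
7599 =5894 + 1705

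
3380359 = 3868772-488413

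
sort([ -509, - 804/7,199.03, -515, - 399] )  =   [ - 515, - 509,-399, - 804/7,199.03]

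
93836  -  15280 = 78556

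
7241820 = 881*8220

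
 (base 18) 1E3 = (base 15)289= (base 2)1001000011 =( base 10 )579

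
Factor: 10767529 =257^1*41897^1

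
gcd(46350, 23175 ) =23175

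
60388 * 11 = 664268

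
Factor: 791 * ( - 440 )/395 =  - 69608/79 = - 2^3*7^1*11^1 * 79^( - 1) * 113^1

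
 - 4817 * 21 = -101157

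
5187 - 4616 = 571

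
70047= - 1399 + 71446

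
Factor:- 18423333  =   - 3^2*2047037^1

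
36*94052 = 3385872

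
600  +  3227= 3827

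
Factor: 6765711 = 3^1* 17^1*132661^1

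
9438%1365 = 1248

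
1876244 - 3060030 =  - 1183786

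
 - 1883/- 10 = 1883/10 = 188.30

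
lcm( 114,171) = 342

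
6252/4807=6252/4807 = 1.30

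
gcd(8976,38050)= 2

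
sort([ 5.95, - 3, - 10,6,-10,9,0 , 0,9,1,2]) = [ - 10, - 10, - 3,  0, 0, 1, 2, 5.95,6, 9,  9 ]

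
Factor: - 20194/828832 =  - 23/944 = - 2^( - 4)*23^1*59^( -1)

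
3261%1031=168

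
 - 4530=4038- 8568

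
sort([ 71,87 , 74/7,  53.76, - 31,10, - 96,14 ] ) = [- 96, - 31,10,74/7, 14,53.76,71, 87]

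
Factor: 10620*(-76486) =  - 812281320 = - 2^3*3^2*5^1 * 59^1*167^1*229^1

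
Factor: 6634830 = 2^1* 3^1 * 5^1*109^1*2029^1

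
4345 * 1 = 4345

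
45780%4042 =1318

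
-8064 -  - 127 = - 7937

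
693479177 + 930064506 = 1623543683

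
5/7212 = 5/7212 = 0.00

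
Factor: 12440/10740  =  2^1*3^(-1)*179^( - 1 )* 311^1  =  622/537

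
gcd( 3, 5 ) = 1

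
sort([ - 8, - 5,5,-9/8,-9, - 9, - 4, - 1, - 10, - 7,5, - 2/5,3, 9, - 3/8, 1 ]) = [  -  10, - 9, - 9, -8, - 7, - 5,  -  4, - 9/8, - 1,-2/5,- 3/8,  1, 3, 5, 5, 9]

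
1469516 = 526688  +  942828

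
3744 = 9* 416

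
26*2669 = 69394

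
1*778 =778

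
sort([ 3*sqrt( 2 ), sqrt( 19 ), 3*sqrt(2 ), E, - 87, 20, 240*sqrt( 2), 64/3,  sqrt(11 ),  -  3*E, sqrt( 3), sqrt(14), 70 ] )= [-87, - 3*E,sqrt( 3)  ,  E, sqrt(11 ), sqrt(14 ), 3*sqrt( 2), 3*sqrt(2),  sqrt(19 ), 20, 64/3, 70,  240*sqrt(2 )] 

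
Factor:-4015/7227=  - 3^( - 2) *5^1 = -5/9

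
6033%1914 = 291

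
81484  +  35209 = 116693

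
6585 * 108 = 711180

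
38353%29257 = 9096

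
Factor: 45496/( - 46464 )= -2^( - 4)*3^( -1)*47^1  =  - 47/48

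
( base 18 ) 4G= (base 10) 88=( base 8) 130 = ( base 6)224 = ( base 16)58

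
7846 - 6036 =1810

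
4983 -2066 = 2917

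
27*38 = 1026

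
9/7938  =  1/882= 0.00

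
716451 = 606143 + 110308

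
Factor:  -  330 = -2^1 * 3^1* 5^1*11^1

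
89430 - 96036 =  - 6606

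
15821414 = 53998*293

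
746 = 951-205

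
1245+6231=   7476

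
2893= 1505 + 1388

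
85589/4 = 21397 + 1/4 = 21397.25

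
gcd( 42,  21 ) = 21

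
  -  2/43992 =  - 1 + 21995/21996= - 0.00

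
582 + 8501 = 9083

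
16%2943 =16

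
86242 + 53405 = 139647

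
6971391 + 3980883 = 10952274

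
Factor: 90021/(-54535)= - 3^1*5^( - 1 )*13^( - 1)*37^1*811^1 * 839^(- 1)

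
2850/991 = 2 + 868/991 = 2.88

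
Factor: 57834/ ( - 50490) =-3^2 * 5^( - 1)* 7^1*11^( - 1) = -  63/55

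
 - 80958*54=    - 4371732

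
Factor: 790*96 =2^6*3^1*5^1 * 79^1 = 75840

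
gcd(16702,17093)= 1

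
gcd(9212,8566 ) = 2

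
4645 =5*929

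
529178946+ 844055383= 1373234329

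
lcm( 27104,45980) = 2574880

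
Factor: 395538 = 2^1*3^1*11^1*13^1*461^1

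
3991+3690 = 7681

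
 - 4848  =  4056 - 8904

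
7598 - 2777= 4821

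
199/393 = 199/393 = 0.51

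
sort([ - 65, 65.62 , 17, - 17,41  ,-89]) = [-89, - 65, - 17,17,41,  65.62]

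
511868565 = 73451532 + 438417033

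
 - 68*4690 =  - 318920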